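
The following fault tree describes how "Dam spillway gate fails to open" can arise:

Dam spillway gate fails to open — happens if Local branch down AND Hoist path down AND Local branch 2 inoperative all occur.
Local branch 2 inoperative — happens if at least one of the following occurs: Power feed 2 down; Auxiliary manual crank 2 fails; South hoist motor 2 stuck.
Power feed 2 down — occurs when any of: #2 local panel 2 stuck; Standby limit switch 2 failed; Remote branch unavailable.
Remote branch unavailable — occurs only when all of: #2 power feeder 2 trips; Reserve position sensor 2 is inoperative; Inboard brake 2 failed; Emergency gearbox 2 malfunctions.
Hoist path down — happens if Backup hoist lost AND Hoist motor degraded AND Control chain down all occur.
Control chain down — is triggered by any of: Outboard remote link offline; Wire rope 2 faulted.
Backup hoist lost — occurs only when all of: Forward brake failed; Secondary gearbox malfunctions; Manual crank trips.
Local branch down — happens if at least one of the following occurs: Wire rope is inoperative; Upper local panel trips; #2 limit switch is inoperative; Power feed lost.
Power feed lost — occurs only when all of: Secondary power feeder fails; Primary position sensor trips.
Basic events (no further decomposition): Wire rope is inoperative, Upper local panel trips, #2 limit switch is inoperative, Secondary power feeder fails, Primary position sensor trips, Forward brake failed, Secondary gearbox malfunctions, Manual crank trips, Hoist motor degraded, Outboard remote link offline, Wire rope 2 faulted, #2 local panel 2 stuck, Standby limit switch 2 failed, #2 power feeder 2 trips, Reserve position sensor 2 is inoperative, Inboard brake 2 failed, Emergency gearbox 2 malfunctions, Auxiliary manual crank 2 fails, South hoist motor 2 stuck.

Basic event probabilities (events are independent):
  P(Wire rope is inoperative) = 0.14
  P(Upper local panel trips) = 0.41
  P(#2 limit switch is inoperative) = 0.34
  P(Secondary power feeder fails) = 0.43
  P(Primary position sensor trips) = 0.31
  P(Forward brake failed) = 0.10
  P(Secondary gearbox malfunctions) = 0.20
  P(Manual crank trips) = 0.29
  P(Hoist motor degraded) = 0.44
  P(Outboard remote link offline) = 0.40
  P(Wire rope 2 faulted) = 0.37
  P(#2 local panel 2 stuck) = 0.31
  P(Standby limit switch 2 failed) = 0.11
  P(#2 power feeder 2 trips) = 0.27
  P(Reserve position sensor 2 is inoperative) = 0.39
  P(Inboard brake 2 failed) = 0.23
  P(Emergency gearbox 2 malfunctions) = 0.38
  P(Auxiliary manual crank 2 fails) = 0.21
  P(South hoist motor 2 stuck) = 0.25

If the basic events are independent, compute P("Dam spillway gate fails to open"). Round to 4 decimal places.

0.0007

P(Power feed lost) [AND] = 0.43 × 0.31 = 0.133300
P(Local branch down) [OR] = 1 − (1−0.14) × (1−0.41) × (1−0.34) × (1−0.133300) = 0.709756
P(Backup hoist lost) [AND] = 0.10 × 0.20 × 0.29 = 0.005800
P(Control chain down) [OR] = 1 − (1−0.40) × (1−0.37) = 0.622000
P(Hoist path down) [AND] = 0.005800 × 0.44 × 0.622000 = 0.001587
P(Remote branch unavailable) [AND] = 0.27 × 0.39 × 0.23 × 0.38 = 0.009203
P(Power feed 2 down) [OR] = 1 − (1−0.31) × (1−0.11) × (1−0.009203) = 0.391552
P(Local branch 2 inoperative) [OR] = 1 − (1−0.391552) × (1−0.21) × (1−0.25) = 0.639495
P(Dam spillway gate fails to open) [AND] = 0.709756 × 0.001587 × 0.639495 = 0.000720
Rounded to 4 decimal places: P(Dam spillway gate fails to open) ≈ 0.0007.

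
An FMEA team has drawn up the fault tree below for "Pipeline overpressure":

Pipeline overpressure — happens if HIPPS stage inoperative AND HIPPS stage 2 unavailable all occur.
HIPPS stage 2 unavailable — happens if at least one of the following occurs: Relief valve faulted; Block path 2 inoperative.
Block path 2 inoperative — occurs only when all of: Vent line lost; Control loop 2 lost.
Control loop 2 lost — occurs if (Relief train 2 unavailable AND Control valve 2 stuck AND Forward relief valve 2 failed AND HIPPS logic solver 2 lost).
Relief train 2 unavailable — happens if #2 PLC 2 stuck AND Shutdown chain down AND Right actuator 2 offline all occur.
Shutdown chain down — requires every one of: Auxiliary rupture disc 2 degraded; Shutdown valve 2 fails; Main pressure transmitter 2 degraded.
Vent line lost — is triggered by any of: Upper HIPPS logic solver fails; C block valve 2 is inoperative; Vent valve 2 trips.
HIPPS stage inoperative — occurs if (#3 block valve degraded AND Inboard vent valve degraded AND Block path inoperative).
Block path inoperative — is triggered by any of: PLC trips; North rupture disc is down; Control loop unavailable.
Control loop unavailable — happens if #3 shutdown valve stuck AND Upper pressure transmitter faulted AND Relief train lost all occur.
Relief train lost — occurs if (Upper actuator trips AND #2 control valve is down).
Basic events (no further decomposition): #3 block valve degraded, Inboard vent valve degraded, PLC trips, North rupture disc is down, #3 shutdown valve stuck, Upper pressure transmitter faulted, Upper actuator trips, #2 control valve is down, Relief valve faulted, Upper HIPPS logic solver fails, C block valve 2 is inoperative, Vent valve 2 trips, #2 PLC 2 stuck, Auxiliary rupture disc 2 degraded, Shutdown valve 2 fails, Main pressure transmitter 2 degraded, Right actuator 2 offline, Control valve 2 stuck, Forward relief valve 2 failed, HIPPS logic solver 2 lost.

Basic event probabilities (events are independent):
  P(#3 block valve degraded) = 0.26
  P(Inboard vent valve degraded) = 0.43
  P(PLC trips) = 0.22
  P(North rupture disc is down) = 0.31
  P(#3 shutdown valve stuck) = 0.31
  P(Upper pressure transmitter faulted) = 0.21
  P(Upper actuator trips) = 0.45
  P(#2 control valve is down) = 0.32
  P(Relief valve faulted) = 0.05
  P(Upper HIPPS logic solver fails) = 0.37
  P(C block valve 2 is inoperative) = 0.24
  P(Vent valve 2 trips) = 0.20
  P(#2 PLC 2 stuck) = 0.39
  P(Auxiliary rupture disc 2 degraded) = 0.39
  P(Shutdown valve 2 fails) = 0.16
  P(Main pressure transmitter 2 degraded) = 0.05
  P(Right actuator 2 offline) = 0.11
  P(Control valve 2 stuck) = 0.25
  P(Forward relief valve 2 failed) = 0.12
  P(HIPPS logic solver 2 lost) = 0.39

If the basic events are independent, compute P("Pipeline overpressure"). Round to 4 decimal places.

0.0026

P(Relief train lost) [AND] = 0.45 × 0.32 = 0.144000
P(Control loop unavailable) [AND] = 0.31 × 0.21 × 0.144000 = 0.009374
P(Block path inoperative) [OR] = 1 − (1−0.22) × (1−0.31) × (1−0.009374) = 0.466845
P(HIPPS stage inoperative) [AND] = 0.26 × 0.43 × 0.466845 = 0.052193
P(Vent line lost) [OR] = 1 − (1−0.37) × (1−0.24) × (1−0.20) = 0.616960
P(Shutdown chain down) [AND] = 0.39 × 0.16 × 0.05 = 0.003120
P(Relief train 2 unavailable) [AND] = 0.39 × 0.003120 × 0.11 = 0.000134
P(Control loop 2 lost) [AND] = 0.000134 × 0.25 × 0.12 × 0.39 = 0.000002
P(Block path 2 inoperative) [AND] = 0.616960 × 0.000002 = 0.000001
P(HIPPS stage 2 unavailable) [OR] = 1 − (1−0.05) × (1−0.000001) = 0.050001
P(Pipeline overpressure) [AND] = 0.052193 × 0.050001 = 0.002610
Rounded to 4 decimal places: P(Pipeline overpressure) ≈ 0.0026.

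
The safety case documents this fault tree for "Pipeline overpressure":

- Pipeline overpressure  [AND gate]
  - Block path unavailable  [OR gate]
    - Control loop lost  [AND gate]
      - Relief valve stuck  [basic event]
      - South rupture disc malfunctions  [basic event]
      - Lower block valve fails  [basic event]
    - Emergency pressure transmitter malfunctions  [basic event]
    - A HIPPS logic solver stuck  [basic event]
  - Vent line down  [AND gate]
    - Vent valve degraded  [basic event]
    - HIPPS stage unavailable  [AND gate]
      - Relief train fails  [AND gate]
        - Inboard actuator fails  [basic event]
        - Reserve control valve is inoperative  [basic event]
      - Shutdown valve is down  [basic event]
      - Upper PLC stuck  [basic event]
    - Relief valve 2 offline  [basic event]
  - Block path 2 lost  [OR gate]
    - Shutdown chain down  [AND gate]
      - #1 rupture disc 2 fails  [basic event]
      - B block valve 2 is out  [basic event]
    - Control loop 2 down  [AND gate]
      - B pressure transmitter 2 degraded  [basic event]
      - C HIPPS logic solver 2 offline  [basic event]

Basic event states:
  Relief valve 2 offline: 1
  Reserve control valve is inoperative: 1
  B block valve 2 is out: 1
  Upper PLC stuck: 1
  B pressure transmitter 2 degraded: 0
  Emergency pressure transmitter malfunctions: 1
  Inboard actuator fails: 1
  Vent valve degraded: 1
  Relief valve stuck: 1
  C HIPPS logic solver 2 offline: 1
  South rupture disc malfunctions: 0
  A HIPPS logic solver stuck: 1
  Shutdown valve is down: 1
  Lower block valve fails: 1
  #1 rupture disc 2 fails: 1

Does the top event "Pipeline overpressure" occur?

Yes

Control loop lost [AND]: Relief valve stuck=occurs, South rupture disc malfunctions=not, Lower block valve fails=occurs → not all inputs occur → does not occur.
Block path unavailable [OR]: Control loop lost=not, Emergency pressure transmitter malfunctions=occurs, A HIPPS logic solver stuck=occurs → at least one input occurs → occurs.
Relief train fails [AND]: Inboard actuator fails=occurs, Reserve control valve is inoperative=occurs → all inputs occur → occurs.
HIPPS stage unavailable [AND]: Relief train fails=occurs, Shutdown valve is down=occurs, Upper PLC stuck=occurs → all inputs occur → occurs.
Vent line down [AND]: Vent valve degraded=occurs, HIPPS stage unavailable=occurs, Relief valve 2 offline=occurs → all inputs occur → occurs.
Shutdown chain down [AND]: #1 rupture disc 2 fails=occurs, B block valve 2 is out=occurs → all inputs occur → occurs.
Control loop 2 down [AND]: B pressure transmitter 2 degraded=not, C HIPPS logic solver 2 offline=occurs → not all inputs occur → does not occur.
Block path 2 lost [OR]: Shutdown chain down=occurs, Control loop 2 down=not → at least one input occurs → occurs.
Pipeline overpressure [AND]: Block path unavailable=occurs, Vent line down=occurs, Block path 2 lost=occurs → all inputs occur → occurs.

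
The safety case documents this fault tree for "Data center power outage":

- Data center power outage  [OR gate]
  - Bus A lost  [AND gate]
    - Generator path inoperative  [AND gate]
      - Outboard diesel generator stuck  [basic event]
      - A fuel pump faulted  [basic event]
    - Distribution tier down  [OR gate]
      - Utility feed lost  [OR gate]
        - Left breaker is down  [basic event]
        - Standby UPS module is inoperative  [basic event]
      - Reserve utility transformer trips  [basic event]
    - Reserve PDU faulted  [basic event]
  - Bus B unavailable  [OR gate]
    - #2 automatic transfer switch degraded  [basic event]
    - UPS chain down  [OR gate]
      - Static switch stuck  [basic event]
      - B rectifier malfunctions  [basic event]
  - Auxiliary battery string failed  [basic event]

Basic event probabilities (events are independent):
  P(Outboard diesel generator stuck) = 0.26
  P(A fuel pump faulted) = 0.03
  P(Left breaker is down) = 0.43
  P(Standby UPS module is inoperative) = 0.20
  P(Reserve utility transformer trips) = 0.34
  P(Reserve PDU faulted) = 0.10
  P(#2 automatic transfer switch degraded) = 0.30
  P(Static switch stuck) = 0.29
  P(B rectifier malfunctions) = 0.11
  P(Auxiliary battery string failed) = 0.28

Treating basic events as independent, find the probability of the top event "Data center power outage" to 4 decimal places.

0.6817

P(Generator path inoperative) [AND] = 0.26 × 0.03 = 0.007800
P(Utility feed lost) [OR] = 1 − (1−0.43) × (1−0.20) = 0.544000
P(Distribution tier down) [OR] = 1 − (1−0.544000) × (1−0.34) = 0.699040
P(Bus A lost) [AND] = 0.007800 × 0.699040 × 0.10 = 0.000545
P(UPS chain down) [OR] = 1 − (1−0.29) × (1−0.11) = 0.368100
P(Bus B unavailable) [OR] = 1 − (1−0.30) × (1−0.368100) = 0.557670
P(Data center power outage) [OR] = 1 − (1−0.000545) × (1−0.557670) × (1−0.28) = 0.681696
Rounded to 4 decimal places: P(Data center power outage) ≈ 0.6817.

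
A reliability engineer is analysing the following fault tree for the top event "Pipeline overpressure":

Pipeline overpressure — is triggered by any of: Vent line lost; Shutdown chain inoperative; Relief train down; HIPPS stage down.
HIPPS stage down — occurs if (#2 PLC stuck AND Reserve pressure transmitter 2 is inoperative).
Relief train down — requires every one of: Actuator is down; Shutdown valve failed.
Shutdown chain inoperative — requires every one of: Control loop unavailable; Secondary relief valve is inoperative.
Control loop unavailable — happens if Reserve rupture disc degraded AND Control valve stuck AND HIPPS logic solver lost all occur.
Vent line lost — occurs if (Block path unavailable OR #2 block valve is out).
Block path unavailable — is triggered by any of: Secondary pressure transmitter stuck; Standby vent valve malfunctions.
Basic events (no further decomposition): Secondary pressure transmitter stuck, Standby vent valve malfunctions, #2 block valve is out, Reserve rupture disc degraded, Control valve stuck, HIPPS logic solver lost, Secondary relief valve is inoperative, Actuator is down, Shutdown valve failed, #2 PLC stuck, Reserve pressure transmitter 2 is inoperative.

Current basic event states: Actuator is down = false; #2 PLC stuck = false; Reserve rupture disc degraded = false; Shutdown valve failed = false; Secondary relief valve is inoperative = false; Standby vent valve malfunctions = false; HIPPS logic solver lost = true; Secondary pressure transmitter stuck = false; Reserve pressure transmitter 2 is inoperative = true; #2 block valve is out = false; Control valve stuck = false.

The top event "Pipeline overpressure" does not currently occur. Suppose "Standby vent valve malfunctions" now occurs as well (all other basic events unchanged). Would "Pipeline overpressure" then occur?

Counterfactual: set "Standby vent valve malfunctions" to occurred.
Block path unavailable [OR]: Secondary pressure transmitter stuck=not, Standby vent valve malfunctions=occurs → at least one input occurs → occurs.
Vent line lost [OR]: Block path unavailable=occurs, #2 block valve is out=not → at least one input occurs → occurs.
Control loop unavailable [AND]: Reserve rupture disc degraded=not, Control valve stuck=not, HIPPS logic solver lost=occurs → not all inputs occur → does not occur.
Shutdown chain inoperative [AND]: Control loop unavailable=not, Secondary relief valve is inoperative=not → not all inputs occur → does not occur.
Relief train down [AND]: Actuator is down=not, Shutdown valve failed=not → not all inputs occur → does not occur.
HIPPS stage down [AND]: #2 PLC stuck=not, Reserve pressure transmitter 2 is inoperative=occurs → not all inputs occur → does not occur.
Pipeline overpressure [OR]: Vent line lost=occurs, Shutdown chain inoperative=not, Relief train down=not, HIPPS stage down=not → at least one input occurs → occurs.

Yes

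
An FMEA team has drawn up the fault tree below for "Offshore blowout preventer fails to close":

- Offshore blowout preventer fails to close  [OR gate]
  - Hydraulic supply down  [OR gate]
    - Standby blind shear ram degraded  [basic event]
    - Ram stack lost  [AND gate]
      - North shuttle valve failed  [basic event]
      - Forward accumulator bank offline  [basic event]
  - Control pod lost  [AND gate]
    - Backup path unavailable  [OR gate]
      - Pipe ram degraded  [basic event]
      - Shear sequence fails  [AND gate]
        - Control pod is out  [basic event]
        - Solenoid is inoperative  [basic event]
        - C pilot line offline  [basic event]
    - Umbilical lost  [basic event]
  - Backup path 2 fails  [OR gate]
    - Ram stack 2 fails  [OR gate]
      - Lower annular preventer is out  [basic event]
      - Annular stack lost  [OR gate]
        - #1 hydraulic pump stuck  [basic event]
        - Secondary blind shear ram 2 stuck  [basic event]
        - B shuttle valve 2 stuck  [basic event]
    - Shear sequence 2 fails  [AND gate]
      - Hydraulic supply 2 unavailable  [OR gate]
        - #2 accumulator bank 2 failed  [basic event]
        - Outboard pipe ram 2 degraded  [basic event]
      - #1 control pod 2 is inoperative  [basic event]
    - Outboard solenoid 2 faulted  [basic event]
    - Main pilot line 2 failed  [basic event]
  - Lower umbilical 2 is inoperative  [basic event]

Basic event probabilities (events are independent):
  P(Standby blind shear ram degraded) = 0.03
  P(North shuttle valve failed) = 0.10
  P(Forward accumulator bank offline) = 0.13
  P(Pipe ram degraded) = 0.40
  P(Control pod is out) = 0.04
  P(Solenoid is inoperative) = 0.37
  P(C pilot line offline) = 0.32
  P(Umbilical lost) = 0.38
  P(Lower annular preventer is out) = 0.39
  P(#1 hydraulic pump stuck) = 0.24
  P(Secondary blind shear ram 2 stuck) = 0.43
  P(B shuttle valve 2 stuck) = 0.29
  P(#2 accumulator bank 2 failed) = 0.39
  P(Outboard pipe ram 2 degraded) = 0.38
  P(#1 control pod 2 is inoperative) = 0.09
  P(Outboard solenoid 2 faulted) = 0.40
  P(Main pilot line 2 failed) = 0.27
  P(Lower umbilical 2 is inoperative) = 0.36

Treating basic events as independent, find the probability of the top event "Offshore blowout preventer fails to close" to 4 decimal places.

0.9597

P(Ram stack lost) [AND] = 0.10 × 0.13 = 0.013000
P(Hydraulic supply down) [OR] = 1 − (1−0.03) × (1−0.013000) = 0.042610
P(Shear sequence fails) [AND] = 0.04 × 0.37 × 0.32 = 0.004736
P(Backup path unavailable) [OR] = 1 − (1−0.40) × (1−0.004736) = 0.402842
P(Control pod lost) [AND] = 0.402842 × 0.38 = 0.153080
P(Annular stack lost) [OR] = 1 − (1−0.24) × (1−0.43) × (1−0.29) = 0.692428
P(Ram stack 2 fails) [OR] = 1 − (1−0.39) × (1−0.692428) = 0.812381
P(Hydraulic supply 2 unavailable) [OR] = 1 − (1−0.39) × (1−0.38) = 0.621800
P(Shear sequence 2 fails) [AND] = 0.621800 × 0.09 = 0.055962
P(Backup path 2 fails) [OR] = 1 − (1−0.812381) × (1−0.055962) × (1−0.40) × (1−0.27) = 0.922422
P(Offshore blowout preventer fails to close) [OR] = 1 − (1−0.042610) × (1−0.153080) × (1−0.922422) × (1−0.36) = 0.959742
Rounded to 4 decimal places: P(Offshore blowout preventer fails to close) ≈ 0.9597.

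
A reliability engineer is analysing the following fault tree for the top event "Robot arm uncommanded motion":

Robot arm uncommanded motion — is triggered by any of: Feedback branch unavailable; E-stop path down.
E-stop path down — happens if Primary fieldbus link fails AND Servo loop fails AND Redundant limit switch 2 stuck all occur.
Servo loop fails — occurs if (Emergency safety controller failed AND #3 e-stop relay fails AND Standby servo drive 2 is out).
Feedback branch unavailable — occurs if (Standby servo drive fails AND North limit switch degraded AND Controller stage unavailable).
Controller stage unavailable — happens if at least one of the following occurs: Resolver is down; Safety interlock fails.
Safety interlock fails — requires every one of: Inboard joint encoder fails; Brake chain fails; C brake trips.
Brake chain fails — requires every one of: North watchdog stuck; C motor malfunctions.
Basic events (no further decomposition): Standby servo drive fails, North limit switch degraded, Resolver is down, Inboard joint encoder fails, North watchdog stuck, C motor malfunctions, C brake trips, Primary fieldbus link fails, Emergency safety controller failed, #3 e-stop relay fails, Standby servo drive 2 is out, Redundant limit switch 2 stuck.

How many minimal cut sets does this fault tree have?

Brake chain fails [AND]: one cut set from each child combined → 1 × 1 = 1 cut set(s).
Safety interlock fails [AND]: one cut set from each child combined → 1 × 1 × 1 = 1 cut set(s).
Controller stage unavailable [OR]: union of children's cut sets → 2 cut set(s).
Feedback branch unavailable [AND]: one cut set from each child combined → 1 × 1 × 2 = 2 cut set(s).
Servo loop fails [AND]: one cut set from each child combined → 1 × 1 × 1 = 1 cut set(s).
E-stop path down [AND]: one cut set from each child combined → 1 × 1 × 1 = 1 cut set(s).
Robot arm uncommanded motion [OR]: union of children's cut sets → 3 cut set(s).
Minimal cut sets: {North limit switch degraded, Resolver is down, Standby servo drive fails}; {C brake trips, C motor malfunctions, Inboard joint encoder fails, North limit switch degraded, North watchdog stuck, Standby servo drive fails}; {#3 e-stop relay fails, Emergency safety controller failed, Primary fieldbus link fails, Redundant limit switch 2 stuck, Standby servo drive 2 is out}.

3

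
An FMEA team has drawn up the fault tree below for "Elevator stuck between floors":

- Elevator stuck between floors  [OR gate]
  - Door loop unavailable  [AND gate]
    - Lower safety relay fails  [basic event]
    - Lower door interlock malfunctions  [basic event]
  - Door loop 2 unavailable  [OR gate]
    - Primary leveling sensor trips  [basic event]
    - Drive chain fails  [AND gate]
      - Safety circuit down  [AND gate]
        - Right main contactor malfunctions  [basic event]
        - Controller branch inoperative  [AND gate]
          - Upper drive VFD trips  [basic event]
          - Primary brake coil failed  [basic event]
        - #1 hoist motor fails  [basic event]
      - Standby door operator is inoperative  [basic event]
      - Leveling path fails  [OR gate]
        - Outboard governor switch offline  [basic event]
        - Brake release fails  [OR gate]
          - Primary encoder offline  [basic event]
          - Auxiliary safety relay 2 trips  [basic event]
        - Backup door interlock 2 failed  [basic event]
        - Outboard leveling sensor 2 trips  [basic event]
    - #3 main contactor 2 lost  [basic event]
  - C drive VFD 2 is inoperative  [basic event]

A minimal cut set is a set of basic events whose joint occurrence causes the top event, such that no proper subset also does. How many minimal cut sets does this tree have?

Door loop unavailable [AND]: one cut set from each child combined → 1 × 1 = 1 cut set(s).
Controller branch inoperative [AND]: one cut set from each child combined → 1 × 1 = 1 cut set(s).
Safety circuit down [AND]: one cut set from each child combined → 1 × 1 × 1 = 1 cut set(s).
Brake release fails [OR]: union of children's cut sets → 2 cut set(s).
Leveling path fails [OR]: union of children's cut sets → 5 cut set(s).
Drive chain fails [AND]: one cut set from each child combined → 1 × 1 × 5 = 5 cut set(s).
Door loop 2 unavailable [OR]: union of children's cut sets → 7 cut set(s).
Elevator stuck between floors [OR]: union of children's cut sets → 9 cut set(s).
Minimal cut sets: {Lower door interlock malfunctions, Lower safety relay fails}; {Primary leveling sensor trips}; {#1 hoist motor fails, Outboard governor switch offline, Primary brake coil failed, Right main contactor malfunctions, Standby door operator is inoperative, Upper drive VFD trips}; {#1 hoist motor fails, Primary brake coil failed, Primary encoder offline, Right main contactor malfunctions, Standby door operator is inoperative, Upper drive VFD trips}; {#1 hoist motor fails, Auxiliary safety relay 2 trips, Primary brake coil failed, Right main contactor malfunctions, Standby door operator is inoperative, Upper drive VFD trips}; {#1 hoist motor fails, Backup door interlock 2 failed, Primary brake coil failed, Right main contactor malfunctions, Standby door operator is inoperative, Upper drive VFD trips}; {#1 hoist motor fails, Outboard leveling sensor 2 trips, Primary brake coil failed, Right main contactor malfunctions, Standby door operator is inoperative, Upper drive VFD trips}; {#3 main contactor 2 lost}; {C drive VFD 2 is inoperative}.

9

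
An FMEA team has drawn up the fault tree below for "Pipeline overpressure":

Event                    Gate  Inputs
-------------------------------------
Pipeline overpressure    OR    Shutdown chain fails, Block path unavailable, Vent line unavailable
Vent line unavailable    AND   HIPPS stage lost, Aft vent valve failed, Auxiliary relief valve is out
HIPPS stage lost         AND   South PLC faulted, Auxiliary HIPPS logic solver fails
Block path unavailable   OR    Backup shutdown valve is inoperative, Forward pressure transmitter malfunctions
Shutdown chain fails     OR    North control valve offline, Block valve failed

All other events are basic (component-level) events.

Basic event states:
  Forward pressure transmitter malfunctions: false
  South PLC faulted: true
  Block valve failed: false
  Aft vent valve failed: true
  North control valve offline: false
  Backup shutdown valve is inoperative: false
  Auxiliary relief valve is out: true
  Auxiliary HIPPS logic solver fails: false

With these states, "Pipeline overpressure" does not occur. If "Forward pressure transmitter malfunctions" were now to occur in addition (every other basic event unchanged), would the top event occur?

Yes

Counterfactual: set "Forward pressure transmitter malfunctions" to occurred.
Shutdown chain fails [OR]: North control valve offline=not, Block valve failed=not → no input occurs → does not occur.
Block path unavailable [OR]: Backup shutdown valve is inoperative=not, Forward pressure transmitter malfunctions=occurs → at least one input occurs → occurs.
HIPPS stage lost [AND]: South PLC faulted=occurs, Auxiliary HIPPS logic solver fails=not → not all inputs occur → does not occur.
Vent line unavailable [AND]: HIPPS stage lost=not, Aft vent valve failed=occurs, Auxiliary relief valve is out=occurs → not all inputs occur → does not occur.
Pipeline overpressure [OR]: Shutdown chain fails=not, Block path unavailable=occurs, Vent line unavailable=not → at least one input occurs → occurs.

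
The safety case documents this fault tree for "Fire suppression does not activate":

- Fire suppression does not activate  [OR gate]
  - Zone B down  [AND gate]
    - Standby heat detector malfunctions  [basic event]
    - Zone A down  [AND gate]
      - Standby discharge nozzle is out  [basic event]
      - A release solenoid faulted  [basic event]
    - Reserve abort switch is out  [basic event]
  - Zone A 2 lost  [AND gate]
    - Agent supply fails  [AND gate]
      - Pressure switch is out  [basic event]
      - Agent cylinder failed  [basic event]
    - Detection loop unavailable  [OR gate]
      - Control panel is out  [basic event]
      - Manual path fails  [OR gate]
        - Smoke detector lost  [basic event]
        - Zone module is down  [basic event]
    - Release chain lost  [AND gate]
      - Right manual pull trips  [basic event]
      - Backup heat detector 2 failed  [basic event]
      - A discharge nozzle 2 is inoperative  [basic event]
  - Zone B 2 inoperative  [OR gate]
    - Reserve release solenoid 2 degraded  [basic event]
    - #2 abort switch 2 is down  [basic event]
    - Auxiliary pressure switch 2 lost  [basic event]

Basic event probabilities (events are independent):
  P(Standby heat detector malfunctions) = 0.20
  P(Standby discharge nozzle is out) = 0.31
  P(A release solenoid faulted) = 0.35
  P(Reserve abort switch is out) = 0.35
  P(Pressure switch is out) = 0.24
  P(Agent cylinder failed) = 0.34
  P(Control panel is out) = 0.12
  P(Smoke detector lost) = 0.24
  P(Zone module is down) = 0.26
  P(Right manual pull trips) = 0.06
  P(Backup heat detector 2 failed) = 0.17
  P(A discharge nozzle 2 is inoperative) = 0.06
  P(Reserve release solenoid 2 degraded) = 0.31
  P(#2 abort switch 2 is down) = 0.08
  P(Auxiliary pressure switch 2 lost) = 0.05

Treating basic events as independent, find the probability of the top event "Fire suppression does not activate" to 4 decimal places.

0.4015

P(Zone A down) [AND] = 0.31 × 0.35 = 0.108500
P(Zone B down) [AND] = 0.20 × 0.108500 × 0.35 = 0.007595
P(Agent supply fails) [AND] = 0.24 × 0.34 = 0.081600
P(Manual path fails) [OR] = 1 − (1−0.24) × (1−0.26) = 0.437600
P(Detection loop unavailable) [OR] = 1 − (1−0.12) × (1−0.437600) = 0.505088
P(Release chain lost) [AND] = 0.06 × 0.17 × 0.06 = 0.000612
P(Zone A 2 lost) [AND] = 0.081600 × 0.505088 × 0.000612 = 0.000025
P(Zone B 2 inoperative) [OR] = 1 − (1−0.31) × (1−0.08) × (1−0.05) = 0.396940
P(Fire suppression does not activate) [OR] = 1 − (1−0.007595) × (1−0.000025) × (1−0.396940) = 0.401535
Rounded to 4 decimal places: P(Fire suppression does not activate) ≈ 0.4015.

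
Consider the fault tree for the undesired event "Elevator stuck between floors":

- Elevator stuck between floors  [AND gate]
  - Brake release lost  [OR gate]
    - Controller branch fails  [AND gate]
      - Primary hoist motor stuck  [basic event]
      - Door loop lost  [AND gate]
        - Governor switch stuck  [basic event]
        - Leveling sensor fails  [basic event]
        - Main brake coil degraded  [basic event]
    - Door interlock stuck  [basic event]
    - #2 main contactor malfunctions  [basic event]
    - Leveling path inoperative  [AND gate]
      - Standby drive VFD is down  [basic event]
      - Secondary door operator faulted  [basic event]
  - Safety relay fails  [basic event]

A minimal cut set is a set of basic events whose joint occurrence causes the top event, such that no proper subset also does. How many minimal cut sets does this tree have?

4

Door loop lost [AND]: one cut set from each child combined → 1 × 1 × 1 = 1 cut set(s).
Controller branch fails [AND]: one cut set from each child combined → 1 × 1 = 1 cut set(s).
Leveling path inoperative [AND]: one cut set from each child combined → 1 × 1 = 1 cut set(s).
Brake release lost [OR]: union of children's cut sets → 4 cut set(s).
Elevator stuck between floors [AND]: one cut set from each child combined → 4 × 1 = 4 cut set(s).
Minimal cut sets: {Governor switch stuck, Leveling sensor fails, Main brake coil degraded, Primary hoist motor stuck, Safety relay fails}; {Door interlock stuck, Safety relay fails}; {#2 main contactor malfunctions, Safety relay fails}; {Safety relay fails, Secondary door operator faulted, Standby drive VFD is down}.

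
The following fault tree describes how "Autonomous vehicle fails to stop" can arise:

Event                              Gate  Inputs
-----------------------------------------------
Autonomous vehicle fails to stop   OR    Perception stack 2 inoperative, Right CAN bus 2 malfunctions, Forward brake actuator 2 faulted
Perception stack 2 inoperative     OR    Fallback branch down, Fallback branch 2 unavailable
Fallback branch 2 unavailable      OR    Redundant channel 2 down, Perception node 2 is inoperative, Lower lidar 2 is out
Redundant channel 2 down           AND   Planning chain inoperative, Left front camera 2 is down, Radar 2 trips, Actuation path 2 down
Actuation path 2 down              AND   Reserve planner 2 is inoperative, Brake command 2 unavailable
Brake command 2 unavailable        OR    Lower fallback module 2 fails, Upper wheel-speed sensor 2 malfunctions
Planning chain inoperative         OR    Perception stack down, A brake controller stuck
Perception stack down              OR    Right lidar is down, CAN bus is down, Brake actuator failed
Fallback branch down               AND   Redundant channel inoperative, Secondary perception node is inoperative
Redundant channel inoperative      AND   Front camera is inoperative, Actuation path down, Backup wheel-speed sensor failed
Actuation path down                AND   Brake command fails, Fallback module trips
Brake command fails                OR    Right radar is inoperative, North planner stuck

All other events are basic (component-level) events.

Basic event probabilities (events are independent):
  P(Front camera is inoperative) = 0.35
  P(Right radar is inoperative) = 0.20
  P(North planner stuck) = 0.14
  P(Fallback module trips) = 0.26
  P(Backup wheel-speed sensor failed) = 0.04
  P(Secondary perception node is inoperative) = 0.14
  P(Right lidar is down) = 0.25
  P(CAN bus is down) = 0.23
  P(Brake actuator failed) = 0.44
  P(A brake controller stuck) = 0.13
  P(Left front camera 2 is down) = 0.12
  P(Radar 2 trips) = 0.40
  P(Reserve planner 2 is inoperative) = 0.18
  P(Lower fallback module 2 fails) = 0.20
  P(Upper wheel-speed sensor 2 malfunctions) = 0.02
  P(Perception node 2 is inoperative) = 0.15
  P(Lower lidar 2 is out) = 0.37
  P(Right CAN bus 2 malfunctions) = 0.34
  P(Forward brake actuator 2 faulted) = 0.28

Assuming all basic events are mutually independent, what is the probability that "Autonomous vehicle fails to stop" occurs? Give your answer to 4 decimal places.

0.7459

P(Brake command fails) [OR] = 1 − (1−0.20) × (1−0.14) = 0.312000
P(Actuation path down) [AND] = 0.312000 × 0.26 = 0.081120
P(Redundant channel inoperative) [AND] = 0.35 × 0.081120 × 0.04 = 0.001136
P(Fallback branch down) [AND] = 0.001136 × 0.14 = 0.000159
P(Perception stack down) [OR] = 1 − (1−0.25) × (1−0.23) × (1−0.44) = 0.676600
P(Planning chain inoperative) [OR] = 1 − (1−0.676600) × (1−0.13) = 0.718642
P(Brake command 2 unavailable) [OR] = 1 − (1−0.20) × (1−0.02) = 0.216000
P(Actuation path 2 down) [AND] = 0.18 × 0.216000 = 0.038880
P(Redundant channel 2 down) [AND] = 0.718642 × 0.12 × 0.40 × 0.038880 = 0.001341
P(Fallback branch 2 unavailable) [OR] = 1 − (1−0.001341) × (1−0.15) × (1−0.37) = 0.465218
P(Perception stack 2 inoperative) [OR] = 1 − (1−0.000159) × (1−0.465218) = 0.465303
P(Autonomous vehicle fails to stop) [OR] = 1 − (1−0.465303) × (1−0.34) × (1−0.28) = 0.745912
Rounded to 4 decimal places: P(Autonomous vehicle fails to stop) ≈ 0.7459.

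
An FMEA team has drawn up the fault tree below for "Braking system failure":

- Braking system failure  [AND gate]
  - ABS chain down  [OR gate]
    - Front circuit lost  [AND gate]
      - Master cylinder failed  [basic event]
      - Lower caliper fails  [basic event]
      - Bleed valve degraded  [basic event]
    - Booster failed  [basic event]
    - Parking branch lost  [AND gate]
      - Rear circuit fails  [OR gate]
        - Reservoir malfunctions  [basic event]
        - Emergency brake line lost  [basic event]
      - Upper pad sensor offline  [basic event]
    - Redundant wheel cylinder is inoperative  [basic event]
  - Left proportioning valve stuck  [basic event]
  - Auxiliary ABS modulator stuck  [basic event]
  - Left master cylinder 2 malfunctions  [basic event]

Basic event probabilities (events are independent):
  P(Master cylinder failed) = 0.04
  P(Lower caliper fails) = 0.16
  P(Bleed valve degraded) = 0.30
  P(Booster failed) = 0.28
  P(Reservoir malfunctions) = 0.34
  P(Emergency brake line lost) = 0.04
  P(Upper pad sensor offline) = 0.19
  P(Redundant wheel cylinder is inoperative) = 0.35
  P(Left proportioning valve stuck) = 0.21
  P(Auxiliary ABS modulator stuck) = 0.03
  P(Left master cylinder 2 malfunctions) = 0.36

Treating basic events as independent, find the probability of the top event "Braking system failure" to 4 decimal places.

0.0013

P(Front circuit lost) [AND] = 0.04 × 0.16 × 0.30 = 0.001920
P(Rear circuit fails) [OR] = 1 − (1−0.34) × (1−0.04) = 0.366400
P(Parking branch lost) [AND] = 0.366400 × 0.19 = 0.069616
P(ABS chain down) [OR] = 1 − (1−0.001920) × (1−0.28) × (1−0.069616) × (1−0.35) = 0.565416
P(Braking system failure) [AND] = 0.565416 × 0.21 × 0.03 × 0.36 = 0.001282
Rounded to 4 decimal places: P(Braking system failure) ≈ 0.0013.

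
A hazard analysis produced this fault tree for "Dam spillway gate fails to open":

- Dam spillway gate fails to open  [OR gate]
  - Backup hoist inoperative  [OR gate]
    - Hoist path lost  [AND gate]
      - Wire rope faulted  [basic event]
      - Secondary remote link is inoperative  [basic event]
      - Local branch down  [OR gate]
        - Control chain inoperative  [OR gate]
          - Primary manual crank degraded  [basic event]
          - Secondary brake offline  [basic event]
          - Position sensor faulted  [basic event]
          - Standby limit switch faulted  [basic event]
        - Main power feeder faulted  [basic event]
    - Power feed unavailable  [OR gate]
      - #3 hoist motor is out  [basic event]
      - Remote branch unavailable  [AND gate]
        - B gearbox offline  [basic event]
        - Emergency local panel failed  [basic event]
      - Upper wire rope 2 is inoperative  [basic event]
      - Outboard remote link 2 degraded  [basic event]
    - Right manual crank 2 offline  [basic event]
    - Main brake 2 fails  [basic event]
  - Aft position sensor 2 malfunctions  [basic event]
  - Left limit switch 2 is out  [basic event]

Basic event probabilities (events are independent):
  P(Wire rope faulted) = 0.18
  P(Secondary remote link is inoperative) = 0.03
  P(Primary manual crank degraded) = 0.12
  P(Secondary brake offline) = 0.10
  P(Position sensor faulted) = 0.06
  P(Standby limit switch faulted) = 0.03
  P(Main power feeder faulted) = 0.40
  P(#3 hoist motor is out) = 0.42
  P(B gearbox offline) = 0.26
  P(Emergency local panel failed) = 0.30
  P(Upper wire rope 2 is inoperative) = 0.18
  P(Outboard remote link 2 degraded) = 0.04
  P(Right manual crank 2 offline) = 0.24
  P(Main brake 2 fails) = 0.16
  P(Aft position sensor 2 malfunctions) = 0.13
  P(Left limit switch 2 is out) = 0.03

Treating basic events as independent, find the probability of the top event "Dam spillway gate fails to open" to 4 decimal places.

0.7739

P(Control chain inoperative) [OR] = 1 − (1−0.12) × (1−0.10) × (1−0.06) × (1−0.03) = 0.277854
P(Local branch down) [OR] = 1 − (1−0.277854) × (1−0.40) = 0.566712
P(Hoist path lost) [AND] = 0.18 × 0.03 × 0.566712 = 0.003060
P(Remote branch unavailable) [AND] = 0.26 × 0.30 = 0.078000
P(Power feed unavailable) [OR] = 1 − (1−0.42) × (1−0.078000) × (1−0.18) × (1−0.04) = 0.579037
P(Backup hoist inoperative) [OR] = 1 − (1−0.003060) × (1−0.579037) × (1−0.24) × (1−0.16) = 0.732080
P(Dam spillway gate fails to open) [OR] = 1 − (1−0.732080) × (1−0.13) × (1−0.03) = 0.773902
Rounded to 4 decimal places: P(Dam spillway gate fails to open) ≈ 0.7739.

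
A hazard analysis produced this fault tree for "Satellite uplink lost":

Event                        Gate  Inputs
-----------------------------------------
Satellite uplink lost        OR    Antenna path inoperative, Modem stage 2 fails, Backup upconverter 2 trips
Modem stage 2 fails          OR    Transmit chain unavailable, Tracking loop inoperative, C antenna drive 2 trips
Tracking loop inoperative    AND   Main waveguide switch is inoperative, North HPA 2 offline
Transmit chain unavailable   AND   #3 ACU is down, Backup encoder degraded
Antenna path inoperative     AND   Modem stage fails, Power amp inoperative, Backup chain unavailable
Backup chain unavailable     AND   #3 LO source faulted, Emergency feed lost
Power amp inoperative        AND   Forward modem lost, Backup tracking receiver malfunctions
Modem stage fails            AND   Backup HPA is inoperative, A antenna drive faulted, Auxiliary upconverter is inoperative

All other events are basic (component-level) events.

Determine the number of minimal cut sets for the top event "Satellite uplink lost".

5

Modem stage fails [AND]: one cut set from each child combined → 1 × 1 × 1 = 1 cut set(s).
Power amp inoperative [AND]: one cut set from each child combined → 1 × 1 = 1 cut set(s).
Backup chain unavailable [AND]: one cut set from each child combined → 1 × 1 = 1 cut set(s).
Antenna path inoperative [AND]: one cut set from each child combined → 1 × 1 × 1 = 1 cut set(s).
Transmit chain unavailable [AND]: one cut set from each child combined → 1 × 1 = 1 cut set(s).
Tracking loop inoperative [AND]: one cut set from each child combined → 1 × 1 = 1 cut set(s).
Modem stage 2 fails [OR]: union of children's cut sets → 3 cut set(s).
Satellite uplink lost [OR]: union of children's cut sets → 5 cut set(s).
Minimal cut sets: {#3 LO source faulted, A antenna drive faulted, Auxiliary upconverter is inoperative, Backup HPA is inoperative, Backup tracking receiver malfunctions, Emergency feed lost, Forward modem lost}; {#3 ACU is down, Backup encoder degraded}; {Main waveguide switch is inoperative, North HPA 2 offline}; {C antenna drive 2 trips}; {Backup upconverter 2 trips}.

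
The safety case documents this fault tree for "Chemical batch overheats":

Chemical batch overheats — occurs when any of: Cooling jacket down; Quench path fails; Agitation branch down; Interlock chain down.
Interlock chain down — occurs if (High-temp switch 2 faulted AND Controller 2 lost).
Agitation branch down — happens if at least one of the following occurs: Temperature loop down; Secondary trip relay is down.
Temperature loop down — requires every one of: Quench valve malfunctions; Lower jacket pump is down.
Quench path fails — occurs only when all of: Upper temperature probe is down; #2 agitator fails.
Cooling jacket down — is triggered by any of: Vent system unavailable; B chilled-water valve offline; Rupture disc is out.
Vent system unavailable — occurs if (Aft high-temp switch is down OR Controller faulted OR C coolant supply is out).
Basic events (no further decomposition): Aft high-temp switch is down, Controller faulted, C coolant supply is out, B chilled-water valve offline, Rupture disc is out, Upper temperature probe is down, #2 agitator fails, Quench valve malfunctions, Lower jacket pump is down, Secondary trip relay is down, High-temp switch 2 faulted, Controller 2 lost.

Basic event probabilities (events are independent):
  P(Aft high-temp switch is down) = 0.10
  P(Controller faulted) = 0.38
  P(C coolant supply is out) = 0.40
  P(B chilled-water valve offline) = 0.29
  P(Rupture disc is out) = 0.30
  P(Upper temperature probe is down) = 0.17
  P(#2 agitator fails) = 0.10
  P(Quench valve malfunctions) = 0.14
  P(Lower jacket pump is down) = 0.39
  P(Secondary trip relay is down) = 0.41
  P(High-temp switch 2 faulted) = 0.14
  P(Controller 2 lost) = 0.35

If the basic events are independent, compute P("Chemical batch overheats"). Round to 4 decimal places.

P(Vent system unavailable) [OR] = 1 − (1−0.10) × (1−0.38) × (1−0.40) = 0.665200
P(Cooling jacket down) [OR] = 1 − (1−0.665200) × (1−0.29) × (1−0.30) = 0.833604
P(Quench path fails) [AND] = 0.17 × 0.10 = 0.017000
P(Temperature loop down) [AND] = 0.14 × 0.39 = 0.054600
P(Agitation branch down) [OR] = 1 − (1−0.054600) × (1−0.41) = 0.442214
P(Interlock chain down) [AND] = 0.14 × 0.35 = 0.049000
P(Chemical batch overheats) [OR] = 1 − (1−0.833604) × (1−0.017000) × (1−0.442214) × (1−0.049000) = 0.913235
Rounded to 4 decimal places: P(Chemical batch overheats) ≈ 0.9132.

0.9132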